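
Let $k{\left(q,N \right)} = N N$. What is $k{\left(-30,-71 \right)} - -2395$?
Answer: $7436$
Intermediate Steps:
$k{\left(q,N \right)} = N^{2}$
$k{\left(-30,-71 \right)} - -2395 = \left(-71\right)^{2} - -2395 = 5041 + 2395 = 7436$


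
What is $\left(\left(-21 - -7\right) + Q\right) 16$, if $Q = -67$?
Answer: $-1296$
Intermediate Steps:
$\left(\left(-21 - -7\right) + Q\right) 16 = \left(\left(-21 - -7\right) - 67\right) 16 = \left(\left(-21 + 7\right) - 67\right) 16 = \left(-14 - 67\right) 16 = \left(-81\right) 16 = -1296$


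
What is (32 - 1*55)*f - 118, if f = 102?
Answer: -2464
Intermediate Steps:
(32 - 1*55)*f - 118 = (32 - 1*55)*102 - 118 = (32 - 55)*102 - 118 = -23*102 - 118 = -2346 - 118 = -2464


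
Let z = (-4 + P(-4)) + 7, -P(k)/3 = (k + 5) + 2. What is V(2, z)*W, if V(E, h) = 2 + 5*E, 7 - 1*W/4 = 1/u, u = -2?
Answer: 360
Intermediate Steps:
P(k) = -21 - 3*k (P(k) = -3*((k + 5) + 2) = -3*((5 + k) + 2) = -3*(7 + k) = -21 - 3*k)
W = 30 (W = 28 - 4/(-2) = 28 - 4*(-1/2) = 28 + 2 = 30)
z = -6 (z = (-4 + (-21 - 3*(-4))) + 7 = (-4 + (-21 + 12)) + 7 = (-4 - 9) + 7 = -13 + 7 = -6)
V(2, z)*W = (2 + 5*2)*30 = (2 + 10)*30 = 12*30 = 360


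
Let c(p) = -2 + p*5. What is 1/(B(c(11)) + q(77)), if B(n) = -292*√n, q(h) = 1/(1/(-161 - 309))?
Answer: 235/2149046 - 73*√53/1074523 ≈ -0.00038524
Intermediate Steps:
c(p) = -2 + 5*p
q(h) = -470 (q(h) = 1/(1/(-470)) = 1/(-1/470) = -470)
1/(B(c(11)) + q(77)) = 1/(-292*√(-2 + 5*11) - 470) = 1/(-292*√(-2 + 55) - 470) = 1/(-292*√53 - 470) = 1/(-470 - 292*√53)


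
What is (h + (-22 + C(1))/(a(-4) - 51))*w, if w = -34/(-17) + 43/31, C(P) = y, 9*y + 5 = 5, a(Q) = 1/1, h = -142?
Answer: -74319/155 ≈ -479.48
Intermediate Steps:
a(Q) = 1
y = 0 (y = -5/9 + (1/9)*5 = -5/9 + 5/9 = 0)
C(P) = 0
w = 105/31 (w = -34*(-1/17) + 43*(1/31) = 2 + 43/31 = 105/31 ≈ 3.3871)
(h + (-22 + C(1))/(a(-4) - 51))*w = (-142 + (-22 + 0)/(1 - 51))*(105/31) = (-142 - 22/(-50))*(105/31) = (-142 - 22*(-1/50))*(105/31) = (-142 + 11/25)*(105/31) = -3539/25*105/31 = -74319/155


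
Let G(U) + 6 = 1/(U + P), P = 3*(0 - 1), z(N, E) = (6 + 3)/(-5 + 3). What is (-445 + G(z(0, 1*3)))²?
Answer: 45792289/225 ≈ 2.0352e+5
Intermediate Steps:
z(N, E) = -9/2 (z(N, E) = 9/(-2) = 9*(-½) = -9/2)
P = -3 (P = 3*(-1) = -3)
G(U) = -6 + 1/(-3 + U) (G(U) = -6 + 1/(U - 3) = -6 + 1/(-3 + U))
(-445 + G(z(0, 1*3)))² = (-445 + (19 - 6*(-9/2))/(-3 - 9/2))² = (-445 + (19 + 27)/(-15/2))² = (-445 - 2/15*46)² = (-445 - 92/15)² = (-6767/15)² = 45792289/225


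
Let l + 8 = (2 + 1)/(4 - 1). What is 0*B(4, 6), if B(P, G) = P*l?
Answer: 0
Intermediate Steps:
l = -7 (l = -8 + (2 + 1)/(4 - 1) = -8 + 3/3 = -8 + 3*(⅓) = -8 + 1 = -7)
B(P, G) = -7*P (B(P, G) = P*(-7) = -7*P)
0*B(4, 6) = 0*(-7*4) = 0*(-28) = 0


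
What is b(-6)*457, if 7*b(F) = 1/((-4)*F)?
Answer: 457/168 ≈ 2.7202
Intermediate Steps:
b(F) = -1/(28*F) (b(F) = (1/((-4)*F))/7 = (-1/(4*F))/7 = -1/(28*F))
b(-6)*457 = -1/28/(-6)*457 = -1/28*(-⅙)*457 = (1/168)*457 = 457/168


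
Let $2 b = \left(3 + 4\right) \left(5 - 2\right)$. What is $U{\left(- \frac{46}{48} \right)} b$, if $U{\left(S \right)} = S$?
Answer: $- \frac{161}{16} \approx -10.063$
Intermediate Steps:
$b = \frac{21}{2}$ ($b = \frac{\left(3 + 4\right) \left(5 - 2\right)}{2} = \frac{7 \cdot 3}{2} = \frac{1}{2} \cdot 21 = \frac{21}{2} \approx 10.5$)
$U{\left(- \frac{46}{48} \right)} b = - \frac{46}{48} \cdot \frac{21}{2} = \left(-46\right) \frac{1}{48} \cdot \frac{21}{2} = \left(- \frac{23}{24}\right) \frac{21}{2} = - \frac{161}{16}$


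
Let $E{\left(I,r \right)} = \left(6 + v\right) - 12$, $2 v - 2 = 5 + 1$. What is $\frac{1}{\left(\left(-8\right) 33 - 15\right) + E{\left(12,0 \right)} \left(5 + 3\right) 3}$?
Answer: $- \frac{1}{327} \approx -0.0030581$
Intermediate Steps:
$v = 4$ ($v = 1 + \frac{5 + 1}{2} = 1 + \frac{1}{2} \cdot 6 = 1 + 3 = 4$)
$E{\left(I,r \right)} = -2$ ($E{\left(I,r \right)} = \left(6 + 4\right) - 12 = 10 - 12 = -2$)
$\frac{1}{\left(\left(-8\right) 33 - 15\right) + E{\left(12,0 \right)} \left(5 + 3\right) 3} = \frac{1}{\left(\left(-8\right) 33 - 15\right) - 2 \left(5 + 3\right) 3} = \frac{1}{\left(-264 - 15\right) - 2 \cdot 8 \cdot 3} = \frac{1}{-279 - 48} = \frac{1}{-327} = - \frac{1}{327}$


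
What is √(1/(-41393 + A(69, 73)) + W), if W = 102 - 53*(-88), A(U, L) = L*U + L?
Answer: √6274229683891/36283 ≈ 69.036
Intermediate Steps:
A(U, L) = L + L*U
W = 4766 (W = 102 + 4664 = 4766)
√(1/(-41393 + A(69, 73)) + W) = √(1/(-41393 + 73*(1 + 69)) + 4766) = √(1/(-41393 + 73*70) + 4766) = √(1/(-41393 + 5110) + 4766) = √(1/(-36283) + 4766) = √(-1/36283 + 4766) = √(172924777/36283) = √6274229683891/36283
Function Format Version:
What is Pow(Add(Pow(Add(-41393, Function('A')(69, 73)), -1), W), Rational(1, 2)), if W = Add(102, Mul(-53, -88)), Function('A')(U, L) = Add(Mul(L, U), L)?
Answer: Mul(Rational(1, 36283), Pow(6274229683891, Rational(1, 2))) ≈ 69.036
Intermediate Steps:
Function('A')(U, L) = Add(L, Mul(L, U))
W = 4766 (W = Add(102, 4664) = 4766)
Pow(Add(Pow(Add(-41393, Function('A')(69, 73)), -1), W), Rational(1, 2)) = Pow(Add(Pow(Add(-41393, Mul(73, Add(1, 69))), -1), 4766), Rational(1, 2)) = Pow(Add(Pow(Add(-41393, Mul(73, 70)), -1), 4766), Rational(1, 2)) = Pow(Add(Pow(Add(-41393, 5110), -1), 4766), Rational(1, 2)) = Pow(Add(Pow(-36283, -1), 4766), Rational(1, 2)) = Pow(Add(Rational(-1, 36283), 4766), Rational(1, 2)) = Pow(Rational(172924777, 36283), Rational(1, 2)) = Mul(Rational(1, 36283), Pow(6274229683891, Rational(1, 2)))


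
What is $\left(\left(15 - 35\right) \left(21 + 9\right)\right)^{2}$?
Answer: $360000$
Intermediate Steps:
$\left(\left(15 - 35\right) \left(21 + 9\right)\right)^{2} = \left(\left(-20\right) 30\right)^{2} = \left(-600\right)^{2} = 360000$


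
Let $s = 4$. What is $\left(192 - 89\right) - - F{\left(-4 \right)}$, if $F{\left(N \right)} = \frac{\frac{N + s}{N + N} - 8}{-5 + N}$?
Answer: $\frac{935}{9} \approx 103.89$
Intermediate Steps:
$F{\left(N \right)} = \frac{-8 + \frac{4 + N}{2 N}}{-5 + N}$ ($F{\left(N \right)} = \frac{\frac{N + 4}{N + N} - 8}{-5 + N} = \frac{\frac{4 + N}{2 N} - 8}{-5 + N} = \frac{-8 + \frac{4 + N}{2 N}}{-5 + N}$)
$\left(192 - 89\right) - - F{\left(-4 \right)} = \left(192 - 89\right) - - \frac{4 - -60}{2 \left(-4\right) \left(-5 - 4\right)} = 103 - - \frac{\left(-1\right) \left(4 + 60\right)}{2 \cdot 4 \left(-9\right)} = 103 - - \frac{\left(-1\right) \left(-1\right) 64}{2 \cdot 4 \cdot 9} = 103 - \left(-1\right) \frac{8}{9} = 103 - - \frac{8}{9} = 103 + \frac{8}{9} = \frac{935}{9}$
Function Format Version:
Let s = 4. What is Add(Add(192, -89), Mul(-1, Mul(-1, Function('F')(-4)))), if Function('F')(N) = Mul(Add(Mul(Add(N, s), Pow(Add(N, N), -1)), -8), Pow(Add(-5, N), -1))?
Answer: Rational(935, 9) ≈ 103.89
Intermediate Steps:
Function('F')(N) = Mul(Pow(Add(-5, N), -1), Add(-8, Mul(Rational(1, 2), Pow(N, -1), Add(4, N)))) (Function('F')(N) = Mul(Add(Mul(Add(N, 4), Pow(Add(N, N), -1)), -8), Pow(Add(-5, N), -1)) = Mul(Add(Mul(Add(4, N), Pow(Mul(2, N), -1)), -8), Pow(Add(-5, N), -1)) = Mul(Add(Mul(Add(4, N), Mul(Rational(1, 2), Pow(N, -1))), -8), Pow(Add(-5, N), -1)) = Mul(Add(Mul(Rational(1, 2), Pow(N, -1), Add(4, N)), -8), Pow(Add(-5, N), -1)) = Mul(Add(-8, Mul(Rational(1, 2), Pow(N, -1), Add(4, N))), Pow(Add(-5, N), -1)) = Mul(Pow(Add(-5, N), -1), Add(-8, Mul(Rational(1, 2), Pow(N, -1), Add(4, N)))))
Add(Add(192, -89), Mul(-1, Mul(-1, Function('F')(-4)))) = Add(Add(192, -89), Mul(-1, Mul(-1, Mul(Rational(1, 2), Pow(-4, -1), Pow(Add(-5, -4), -1), Add(4, Mul(-15, -4)))))) = Add(103, Mul(-1, Mul(-1, Mul(Rational(1, 2), Rational(-1, 4), Pow(-9, -1), Add(4, 60))))) = Add(103, Mul(-1, Mul(-1, Mul(Rational(1, 2), Rational(-1, 4), Rational(-1, 9), 64)))) = Add(103, Mul(-1, Mul(-1, Rational(8, 9)))) = Add(103, Mul(-1, Rational(-8, 9))) = Add(103, Rational(8, 9)) = Rational(935, 9)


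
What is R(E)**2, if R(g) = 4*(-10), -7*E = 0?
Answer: 1600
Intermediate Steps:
E = 0 (E = -1/7*0 = 0)
R(g) = -40
R(E)**2 = (-40)**2 = 1600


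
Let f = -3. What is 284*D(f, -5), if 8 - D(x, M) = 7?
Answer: 284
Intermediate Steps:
D(x, M) = 1 (D(x, M) = 8 - 1*7 = 8 - 7 = 1)
284*D(f, -5) = 284*1 = 284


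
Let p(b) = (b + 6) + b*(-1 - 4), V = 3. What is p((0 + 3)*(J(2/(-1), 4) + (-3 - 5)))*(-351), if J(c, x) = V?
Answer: -23166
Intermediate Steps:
J(c, x) = 3
p(b) = 6 - 4*b (p(b) = (6 + b) + b*(-5) = (6 + b) - 5*b = 6 - 4*b)
p((0 + 3)*(J(2/(-1), 4) + (-3 - 5)))*(-351) = (6 - 4*(0 + 3)*(3 + (-3 - 5)))*(-351) = (6 - 12*(3 - 8))*(-351) = (6 - 12*(-5))*(-351) = (6 - 4*(-15))*(-351) = (6 + 60)*(-351) = 66*(-351) = -23166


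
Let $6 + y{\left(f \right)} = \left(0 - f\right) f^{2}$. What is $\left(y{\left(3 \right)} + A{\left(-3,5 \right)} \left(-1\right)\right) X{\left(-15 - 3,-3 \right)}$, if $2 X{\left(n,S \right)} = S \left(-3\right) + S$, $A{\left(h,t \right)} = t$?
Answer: $-114$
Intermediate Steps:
$y{\left(f \right)} = -6 - f^{3}$ ($y{\left(f \right)} = -6 + \left(0 - f\right) f^{2} = -6 + - f f^{2} = -6 - f^{3}$)
$X{\left(n,S \right)} = - S$ ($X{\left(n,S \right)} = \frac{S \left(-3\right) + S}{2} = \frac{- 3 S + S}{2} = \frac{\left(-2\right) S}{2} = - S$)
$\left(y{\left(3 \right)} + A{\left(-3,5 \right)} \left(-1\right)\right) X{\left(-15 - 3,-3 \right)} = \left(\left(-6 - 3^{3}\right) + 5 \left(-1\right)\right) \left(\left(-1\right) \left(-3\right)\right) = \left(\left(-6 - 27\right) - 5\right) 3 = \left(-33 - 5\right) 3 = \left(-38\right) 3 = -114$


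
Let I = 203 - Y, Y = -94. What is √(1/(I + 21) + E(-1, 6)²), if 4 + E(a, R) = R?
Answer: √404814/318 ≈ 2.0008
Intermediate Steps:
E(a, R) = -4 + R
I = 297 (I = 203 - 1*(-94) = 203 + 94 = 297)
√(1/(I + 21) + E(-1, 6)²) = √(1/(297 + 21) + (-4 + 6)²) = √(1/318 + 2²) = √(1/318 + 4) = √(1273/318) = √404814/318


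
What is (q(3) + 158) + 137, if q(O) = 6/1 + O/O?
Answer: 302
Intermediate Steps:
q(O) = 7 (q(O) = 6*1 + 1 = 6 + 1 = 7)
(q(3) + 158) + 137 = (7 + 158) + 137 = 165 + 137 = 302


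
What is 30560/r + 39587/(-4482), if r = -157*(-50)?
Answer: -17378803/3518370 ≈ -4.9394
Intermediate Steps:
r = 7850
30560/r + 39587/(-4482) = 30560/7850 + 39587/(-4482) = 30560*(1/7850) + 39587*(-1/4482) = 3056/785 - 39587/4482 = -17378803/3518370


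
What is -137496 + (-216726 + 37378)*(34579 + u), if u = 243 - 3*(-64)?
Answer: -6279828368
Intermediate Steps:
u = 435 (u = 243 + 192 = 435)
-137496 + (-216726 + 37378)*(34579 + u) = -137496 + (-216726 + 37378)*(34579 + 435) = -137496 - 179348*35014 = -137496 - 6279690872 = -6279828368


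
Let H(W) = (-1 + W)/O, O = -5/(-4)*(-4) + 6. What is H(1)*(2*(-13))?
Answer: 0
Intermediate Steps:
O = 1 (O = -5*(-¼)*(-4) + 6 = (5/4)*(-4) + 6 = -5 + 6 = 1)
H(W) = -1 + W (H(W) = (-1 + W)/1 = (-1 + W)*1 = -1 + W)
H(1)*(2*(-13)) = (-1 + 1)*(2*(-13)) = 0*(-26) = 0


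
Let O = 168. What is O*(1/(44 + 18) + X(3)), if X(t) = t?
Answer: 15708/31 ≈ 506.71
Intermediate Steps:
O*(1/(44 + 18) + X(3)) = 168*(1/(44 + 18) + 3) = 168*(1/62 + 3) = 168*(187/62) = 15708/31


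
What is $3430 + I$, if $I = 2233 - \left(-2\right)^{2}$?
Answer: $5659$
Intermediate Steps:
$I = 2229$ ($I = 2233 - 4 = 2229$)
$3430 + I = 3430 + 2229 = 5659$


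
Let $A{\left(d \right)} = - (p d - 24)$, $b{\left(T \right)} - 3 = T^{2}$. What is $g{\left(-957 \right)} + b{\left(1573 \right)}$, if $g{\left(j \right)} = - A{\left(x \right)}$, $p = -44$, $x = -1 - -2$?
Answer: $2474264$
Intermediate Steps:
$x = 1$ ($x = -1 + 2 = 1$)
$b{\left(T \right)} = 3 + T^{2}$
$A{\left(d \right)} = 24 + 44 d$ ($A{\left(d \right)} = - (- 44 d - 24) = - (-24 - 44 d) = 24 + 44 d$)
$g{\left(j \right)} = -68$ ($g{\left(j \right)} = - (24 + 44 \cdot 1) = - (24 + 44) = \left(-1\right) 68 = -68$)
$g{\left(-957 \right)} + b{\left(1573 \right)} = -68 + \left(3 + 1573^{2}\right) = -68 + \left(3 + 2474329\right) = -68 + 2474332 = 2474264$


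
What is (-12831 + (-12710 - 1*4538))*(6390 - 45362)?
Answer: 1172238788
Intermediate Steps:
(-12831 + (-12710 - 1*4538))*(6390 - 45362) = (-12831 + (-12710 - 4538))*(-38972) = (-12831 - 17248)*(-38972) = -30079*(-38972) = 1172238788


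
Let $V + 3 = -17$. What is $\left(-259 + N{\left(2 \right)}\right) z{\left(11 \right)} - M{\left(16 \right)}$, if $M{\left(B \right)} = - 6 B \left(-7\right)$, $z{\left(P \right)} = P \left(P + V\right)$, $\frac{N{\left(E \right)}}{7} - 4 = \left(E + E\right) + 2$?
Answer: $18039$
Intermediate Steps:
$V = -20$ ($V = -3 - 17 = -20$)
$N{\left(E \right)} = 42 + 14 E$ ($N{\left(E \right)} = 28 + 7 \left(\left(E + E\right) + 2\right) = 28 + 7 \left(2 E + 2\right) = 28 + 7 \left(2 + 2 E\right) = 28 + \left(14 + 14 E\right) = 42 + 14 E$)
$z{\left(P \right)} = P \left(-20 + P\right)$ ($z{\left(P \right)} = P \left(P - 20\right) = P \left(-20 + P\right)$)
$M{\left(B \right)} = 42 B$
$\left(-259 + N{\left(2 \right)}\right) z{\left(11 \right)} - M{\left(16 \right)} = \left(-259 + \left(42 + 14 \cdot 2\right)\right) 11 \left(-20 + 11\right) - 42 \cdot 16 = \left(-259 + \left(42 + 28\right)\right) 11 \left(-9\right) - 672 = \left(-259 + 70\right) \left(-99\right) - 672 = \left(-189\right) \left(-99\right) - 672 = 18711 - 672 = 18039$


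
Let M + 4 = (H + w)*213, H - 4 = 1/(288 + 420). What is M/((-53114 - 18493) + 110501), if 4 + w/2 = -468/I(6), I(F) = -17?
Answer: 43617783/156042728 ≈ 0.27952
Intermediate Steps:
H = 2833/708 (H = 4 + 1/(288 + 420) = 4 + 1/708 = 2833/708 ≈ 4.0014)
w = 800/17 (w = -8 + 2*(-468/(-17)) = -8 + 2*(-468*(-1/17)) = -8 + 2*(468/17) = -8 + 936/17 = 800/17 ≈ 47.059)
M = 43617783/4012 (M = -4 + (2833/708 + 800/17)*213 = -4 + (614561/12036)*213 = -4 + 43633831/4012 = 43617783/4012 ≈ 10872.)
M/((-53114 - 18493) + 110501) = 43617783/(4012*((-53114 - 18493) + 110501)) = 43617783/(4012*(-71607 + 110501)) = (43617783/4012)/38894 = (43617783/4012)*(1/38894) = 43617783/156042728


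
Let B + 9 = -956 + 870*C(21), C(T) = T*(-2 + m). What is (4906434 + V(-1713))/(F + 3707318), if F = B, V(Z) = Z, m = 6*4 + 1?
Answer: 32057/26971 ≈ 1.1886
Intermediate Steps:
m = 25 (m = 24 + 1 = 25)
C(T) = 23*T (C(T) = T*(-2 + 25) = T*23 = 23*T)
B = 419245 (B = -9 + (-956 + 870*(23*21)) = -9 + (-956 + 870*483) = -9 + (-956 + 420210) = -9 + 419254 = 419245)
F = 419245
(4906434 + V(-1713))/(F + 3707318) = (4906434 - 1713)/(419245 + 3707318) = 4904721/4126563 = 4904721*(1/4126563) = 32057/26971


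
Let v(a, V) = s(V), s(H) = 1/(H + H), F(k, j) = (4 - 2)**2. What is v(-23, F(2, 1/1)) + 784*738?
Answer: 4628737/8 ≈ 5.7859e+5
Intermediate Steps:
F(k, j) = 4 (F(k, j) = 2**2 = 4)
s(H) = 1/(2*H)
v(a, V) = 1/(2*V)
v(-23, F(2, 1/1)) + 784*738 = (1/2)/4 + 784*738 = (1/2)*(1/4) + 578592 = 1/8 + 578592 = 4628737/8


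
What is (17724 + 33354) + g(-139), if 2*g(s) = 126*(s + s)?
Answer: 33564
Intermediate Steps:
g(s) = 126*s (g(s) = (126*(s + s))/2 = (126*(2*s))/2 = (252*s)/2 = 126*s)
(17724 + 33354) + g(-139) = (17724 + 33354) + 126*(-139) = 51078 - 17514 = 33564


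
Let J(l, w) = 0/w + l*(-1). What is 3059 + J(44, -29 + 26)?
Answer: 3015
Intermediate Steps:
J(l, w) = -l (J(l, w) = 0 - l = -l)
3059 + J(44, -29 + 26) = 3059 - 1*44 = 3059 - 44 = 3015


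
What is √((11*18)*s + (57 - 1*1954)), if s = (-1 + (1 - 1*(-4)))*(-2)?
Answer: 59*I ≈ 59.0*I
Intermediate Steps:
s = -8 (s = (-1 + (1 + 4))*(-2) = (-1 + 5)*(-2) = 4*(-2) = -8)
√((11*18)*s + (57 - 1*1954)) = √((11*18)*(-8) + (57 - 1*1954)) = √(198*(-8) + (57 - 1954)) = √(-1584 - 1897) = √(-3481) = 59*I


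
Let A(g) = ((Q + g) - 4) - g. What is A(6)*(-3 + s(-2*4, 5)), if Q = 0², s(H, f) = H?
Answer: 44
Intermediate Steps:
Q = 0
A(g) = -4 (A(g) = ((0 + g) - 4) - g = (g - 4) - g = (-4 + g) - g = -4)
A(6)*(-3 + s(-2*4, 5)) = -4*(-3 - 2*4) = -4*(-3 - 8) = -4*(-11) = 44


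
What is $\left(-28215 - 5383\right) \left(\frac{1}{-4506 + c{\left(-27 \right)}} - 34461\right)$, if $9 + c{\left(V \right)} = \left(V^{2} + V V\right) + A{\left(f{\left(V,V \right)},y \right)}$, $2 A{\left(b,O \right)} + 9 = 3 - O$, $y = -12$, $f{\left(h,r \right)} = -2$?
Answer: $\frac{1767992192105}{1527} \approx 1.1578 \cdot 10^{9}$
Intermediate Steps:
$A{\left(b,O \right)} = -3 - \frac{O}{2}$ ($A{\left(b,O \right)} = - \frac{9}{2} + \frac{3 - O}{2} = - \frac{9}{2} - \left(- \frac{3}{2} + \frac{O}{2}\right) = -3 - \frac{O}{2}$)
$c{\left(V \right)} = -6 + 2 V^{2}$ ($c{\left(V \right)} = -9 - \left(-3 - V^{2} - V V\right) = -9 + \left(\left(V^{2} + V^{2}\right) + \left(-3 + 6\right)\right) = -9 + \left(2 V^{2} + 3\right) = -9 + \left(3 + 2 V^{2}\right) = -6 + 2 V^{2}$)
$\left(-28215 - 5383\right) \left(\frac{1}{-4506 + c{\left(-27 \right)}} - 34461\right) = \left(-28215 - 5383\right) \left(\frac{1}{-4506 - \left(6 - 2 \left(-27\right)^{2}\right)} - 34461\right) = - 33598 \left(\frac{1}{-4506 + \left(-6 + 2 \cdot 729\right)} - 34461\right) = - 33598 \left(\frac{1}{-4506 + \left(-6 + 1458\right)} - 34461\right) = - 33598 \left(\frac{1}{-4506 + 1452} - 34461\right) = - 33598 \left(\frac{1}{-3054} - 34461\right) = - 33598 \left(- \frac{1}{3054} - 34461\right) = \left(-33598\right) \left(- \frac{105243895}{3054}\right) = \frac{1767992192105}{1527}$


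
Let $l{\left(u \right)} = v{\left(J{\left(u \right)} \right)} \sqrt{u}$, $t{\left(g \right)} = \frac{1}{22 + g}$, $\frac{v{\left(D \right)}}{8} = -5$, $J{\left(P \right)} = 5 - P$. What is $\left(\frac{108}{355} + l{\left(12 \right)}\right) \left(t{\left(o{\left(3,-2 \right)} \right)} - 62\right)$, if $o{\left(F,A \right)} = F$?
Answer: $- \frac{167292}{8875} + \frac{24784 \sqrt{3}}{5} \approx 8566.6$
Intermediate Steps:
$v{\left(D \right)} = -40$ ($v{\left(D \right)} = 8 \left(-5\right) = -40$)
$l{\left(u \right)} = - 40 \sqrt{u}$
$\left(\frac{108}{355} + l{\left(12 \right)}\right) \left(t{\left(o{\left(3,-2 \right)} \right)} - 62\right) = \left(\frac{108}{355} - 40 \sqrt{12}\right) \left(\frac{1}{22 + 3} - 62\right) = \left(108 \cdot \frac{1}{355} - 40 \cdot 2 \sqrt{3}\right) \left(\frac{1}{25} - 62\right) = \left(\frac{108}{355} - 80 \sqrt{3}\right) \left(\frac{1}{25} - 62\right) = \left(\frac{108}{355} - 80 \sqrt{3}\right) \left(- \frac{1549}{25}\right) = - \frac{167292}{8875} + \frac{24784 \sqrt{3}}{5}$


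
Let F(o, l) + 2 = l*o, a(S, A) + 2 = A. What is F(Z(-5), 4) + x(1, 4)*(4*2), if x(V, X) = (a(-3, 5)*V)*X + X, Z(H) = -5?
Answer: 106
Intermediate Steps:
a(S, A) = -2 + A
F(o, l) = -2 + l*o
x(V, X) = X + 3*V*X (x(V, X) = ((-2 + 5)*V)*X + X = (3*V)*X + X = 3*V*X + X = X + 3*V*X)
F(Z(-5), 4) + x(1, 4)*(4*2) = (-2 + 4*(-5)) + (4*(1 + 3*1))*(4*2) = (-2 - 20) + (4*(1 + 3))*8 = -22 + (4*4)*8 = -22 + 16*8 = -22 + 128 = 106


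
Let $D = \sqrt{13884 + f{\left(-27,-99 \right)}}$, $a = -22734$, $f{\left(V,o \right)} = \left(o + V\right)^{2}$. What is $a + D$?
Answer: $-22734 + 8 \sqrt{465} \approx -22562.0$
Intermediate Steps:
$f{\left(V,o \right)} = \left(V + o\right)^{2}$
$D = 8 \sqrt{465}$ ($D = \sqrt{13884 + \left(-27 - 99\right)^{2}} = \sqrt{13884 + \left(-126\right)^{2}} = \sqrt{13884 + 15876} = \sqrt{29760} = 8 \sqrt{465} \approx 172.51$)
$a + D = -22734 + 8 \sqrt{465}$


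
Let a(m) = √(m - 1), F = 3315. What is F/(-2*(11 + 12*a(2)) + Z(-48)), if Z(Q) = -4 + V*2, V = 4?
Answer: -1105/14 ≈ -78.929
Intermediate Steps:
a(m) = √(-1 + m)
Z(Q) = 4 (Z(Q) = -4 + 4*2 = -4 + 8 = 4)
F/(-2*(11 + 12*a(2)) + Z(-48)) = 3315/(-2*(11 + 12*√(-1 + 2)) + 4) = 3315/(-2*(11 + 12*√1) + 4) = 3315/(-2*(11 + 12*1) + 4) = 3315/(-2*(11 + 12) + 4) = 3315/(-2*23 + 4) = 3315/(-46 + 4) = 3315/(-42) = 3315*(-1/42) = -1105/14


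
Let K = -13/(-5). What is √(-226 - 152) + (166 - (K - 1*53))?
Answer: 1082/5 + 3*I*√42 ≈ 216.4 + 19.442*I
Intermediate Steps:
K = 13/5 (K = -13*(-⅕) = 13/5 ≈ 2.6000)
√(-226 - 152) + (166 - (K - 1*53)) = √(-226 - 152) + (166 - (13/5 - 1*53)) = √(-378) + (166 - (13/5 - 53)) = 3*I*√42 + (166 - 1*(-252/5)) = 3*I*√42 + (166 + 252/5) = 3*I*√42 + 1082/5 = 1082/5 + 3*I*√42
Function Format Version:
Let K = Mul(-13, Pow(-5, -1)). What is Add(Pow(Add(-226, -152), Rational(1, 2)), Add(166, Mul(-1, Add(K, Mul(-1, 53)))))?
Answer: Add(Rational(1082, 5), Mul(3, I, Pow(42, Rational(1, 2)))) ≈ Add(216.40, Mul(19.442, I))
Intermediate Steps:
K = Rational(13, 5) (K = Mul(-13, Rational(-1, 5)) = Rational(13, 5) ≈ 2.6000)
Add(Pow(Add(-226, -152), Rational(1, 2)), Add(166, Mul(-1, Add(K, Mul(-1, 53))))) = Add(Pow(Add(-226, -152), Rational(1, 2)), Add(166, Mul(-1, Add(Rational(13, 5), Mul(-1, 53))))) = Add(Pow(-378, Rational(1, 2)), Add(166, Mul(-1, Add(Rational(13, 5), -53)))) = Add(Mul(3, I, Pow(42, Rational(1, 2))), Add(166, Mul(-1, Rational(-252, 5)))) = Add(Mul(3, I, Pow(42, Rational(1, 2))), Add(166, Rational(252, 5))) = Add(Mul(3, I, Pow(42, Rational(1, 2))), Rational(1082, 5)) = Add(Rational(1082, 5), Mul(3, I, Pow(42, Rational(1, 2))))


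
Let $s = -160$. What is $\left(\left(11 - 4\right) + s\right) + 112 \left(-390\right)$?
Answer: $-43833$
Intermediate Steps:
$\left(\left(11 - 4\right) + s\right) + 112 \left(-390\right) = \left(\left(11 - 4\right) - 160\right) + 112 \left(-390\right) = \left(7 - 160\right) - 43680 = -153 - 43680 = -43833$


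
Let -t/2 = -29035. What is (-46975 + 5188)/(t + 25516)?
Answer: -13929/27862 ≈ -0.49993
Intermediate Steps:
t = 58070 (t = -2*(-29035) = 58070)
(-46975 + 5188)/(t + 25516) = (-46975 + 5188)/(58070 + 25516) = -41787/83586 = -41787*1/83586 = -13929/27862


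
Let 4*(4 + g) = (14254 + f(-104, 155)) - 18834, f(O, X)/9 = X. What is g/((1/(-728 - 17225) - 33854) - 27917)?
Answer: 57467553/4435899056 ≈ 0.012955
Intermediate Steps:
f(O, X) = 9*X
g = -3201/4 (g = -4 + ((14254 + 9*155) - 18834)/4 = -4 + ((14254 + 1395) - 18834)/4 = -4 + (15649 - 18834)/4 = -4 + (¼)*(-3185) = -4 - 3185/4 = -3201/4 ≈ -800.25)
g/((1/(-728 - 17225) - 33854) - 27917) = -3201/(4*((1/(-728 - 17225) - 33854) - 27917)) = -3201/(4*((1/(-17953) - 33854) - 27917)) = -3201/(4*((-1/17953 - 33854) - 27917)) = -3201/(4*(-607780863/17953 - 27917)) = -3201/(4*(-1108974764/17953)) = -3201/4*(-17953/1108974764) = 57467553/4435899056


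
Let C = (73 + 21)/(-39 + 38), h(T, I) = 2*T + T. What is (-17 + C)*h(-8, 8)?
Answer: 2664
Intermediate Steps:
h(T, I) = 3*T
C = -94 (C = 94/(-1) = 94*(-1) = -94)
(-17 + C)*h(-8, 8) = (-17 - 94)*(3*(-8)) = -111*(-24) = 2664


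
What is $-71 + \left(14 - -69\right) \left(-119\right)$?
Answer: $-9948$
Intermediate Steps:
$-71 + \left(14 - -69\right) \left(-119\right) = -71 + \left(14 + 69\right) \left(-119\right) = -71 + 83 \left(-119\right) = -71 - 9877 = -9948$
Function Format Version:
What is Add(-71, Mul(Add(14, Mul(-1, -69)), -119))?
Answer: -9948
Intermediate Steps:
Add(-71, Mul(Add(14, Mul(-1, -69)), -119)) = Add(-71, Mul(Add(14, 69), -119)) = Add(-71, Mul(83, -119)) = Add(-71, -9877) = -9948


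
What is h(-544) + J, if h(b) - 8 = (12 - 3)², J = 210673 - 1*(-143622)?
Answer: 354384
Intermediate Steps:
J = 354295 (J = 210673 + 143622 = 354295)
h(b) = 89 (h(b) = 8 + (12 - 3)² = 8 + 9² = 8 + 81 = 89)
h(-544) + J = 89 + 354295 = 354384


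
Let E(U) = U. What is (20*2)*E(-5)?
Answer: -200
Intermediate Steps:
(20*2)*E(-5) = (20*2)*(-5) = 40*(-5) = -200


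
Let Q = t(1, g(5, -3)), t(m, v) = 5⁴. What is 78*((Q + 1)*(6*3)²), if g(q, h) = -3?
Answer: 15820272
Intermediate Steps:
t(m, v) = 625
Q = 625
78*((Q + 1)*(6*3)²) = 78*((625 + 1)*(6*3)²) = 78*(626*18²) = 78*(626*324) = 78*202824 = 15820272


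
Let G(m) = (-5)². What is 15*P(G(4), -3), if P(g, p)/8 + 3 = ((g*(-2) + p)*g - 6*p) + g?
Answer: -154200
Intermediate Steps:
G(m) = 25
P(g, p) = -24 - 48*p + 8*g + 8*g*(p - 2*g) (P(g, p) = -24 + 8*(((g*(-2) + p)*g - 6*p) + g) = -24 + 8*(((-2*g + p)*g - 6*p) + g) = -24 + 8*(((p - 2*g)*g - 6*p) + g) = -24 + 8*((g*(p - 2*g) - 6*p) + g) = -24 + 8*((-6*p + g*(p - 2*g)) + g) = -24 + 8*(g - 6*p + g*(p - 2*g)) = -24 + (-48*p + 8*g + 8*g*(p - 2*g)) = -24 - 48*p + 8*g + 8*g*(p - 2*g))
15*P(G(4), -3) = 15*(-24 - 48*(-3) - 16*25² + 8*25 + 8*25*(-3)) = 15*(-24 + 144 - 16*625 + 200 - 600) = 15*(-24 + 144 - 10000 + 200 - 600) = 15*(-10280) = -154200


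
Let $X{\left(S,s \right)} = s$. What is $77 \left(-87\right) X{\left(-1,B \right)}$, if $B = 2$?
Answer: $-13398$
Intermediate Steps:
$77 \left(-87\right) X{\left(-1,B \right)} = 77 \left(-87\right) 2 = \left(-6699\right) 2 = -13398$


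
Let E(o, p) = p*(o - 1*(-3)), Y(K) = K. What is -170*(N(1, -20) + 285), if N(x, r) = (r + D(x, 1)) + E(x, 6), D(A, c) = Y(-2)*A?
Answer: -48790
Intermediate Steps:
E(o, p) = p*(3 + o) (E(o, p) = p*(o + 3) = p*(3 + o))
D(A, c) = -2*A
N(x, r) = 18 + r + 4*x (N(x, r) = (r - 2*x) + 6*(3 + x) = (r - 2*x) + (18 + 6*x) = 18 + r + 4*x)
-170*(N(1, -20) + 285) = -170*((18 - 20 + 4*1) + 285) = -170*((18 - 20 + 4) + 285) = -170*(2 + 285) = -170*287 = -48790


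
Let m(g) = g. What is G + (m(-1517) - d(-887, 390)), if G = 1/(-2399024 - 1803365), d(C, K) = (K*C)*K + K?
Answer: 566947632484476/4202389 ≈ 1.3491e+8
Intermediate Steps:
d(C, K) = K + C*K² (d(C, K) = (C*K)*K + K = C*K² + K = K + C*K²)
G = -1/4202389 (G = 1/(-4202389) = -1/4202389 ≈ -2.3796e-7)
G + (m(-1517) - d(-887, 390)) = -1/4202389 + (-1517 - 390*(1 - 887*390)) = -1/4202389 + (-1517 - 390*(1 - 345930)) = -1/4202389 + (-1517 - 390*(-345929)) = -1/4202389 + (-1517 - 1*(-134912310)) = -1/4202389 + (-1517 + 134912310) = -1/4202389 + 134910793 = 566947632484476/4202389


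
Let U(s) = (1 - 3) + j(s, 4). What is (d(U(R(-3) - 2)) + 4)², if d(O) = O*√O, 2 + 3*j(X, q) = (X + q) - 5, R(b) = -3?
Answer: -2312/27 - 112*I*√42/9 ≈ -85.63 - 80.649*I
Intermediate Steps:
j(X, q) = -7/3 + X/3 + q/3 (j(X, q) = -⅔ + ((X + q) - 5)/3 = -⅔ + (-5 + X + q)/3 = -⅔ + (-5/3 + X/3 + q/3) = -7/3 + X/3 + q/3)
U(s) = -3 + s/3 (U(s) = (1 - 3) + (-7/3 + s/3 + (⅓)*4) = -2 + (-7/3 + s/3 + 4/3) = -2 + (-1 + s/3) = -3 + s/3)
d(O) = O^(3/2)
(d(U(R(-3) - 2)) + 4)² = ((-3 + (-3 - 2)/3)^(3/2) + 4)² = ((-3 + (⅓)*(-5))^(3/2) + 4)² = ((-3 - 5/3)^(3/2) + 4)² = ((-14/3)^(3/2) + 4)² = (-14*I*√42/9 + 4)² = (4 - 14*I*√42/9)²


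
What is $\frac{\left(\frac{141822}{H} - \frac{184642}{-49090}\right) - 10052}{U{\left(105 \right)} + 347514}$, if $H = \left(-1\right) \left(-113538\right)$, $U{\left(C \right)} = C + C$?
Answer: $- \frac{1166618842843}{40376409957585} \approx -0.028894$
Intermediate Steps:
$U{\left(C \right)} = 2 C$
$H = 113538$
$\frac{\left(\frac{141822}{H} - \frac{184642}{-49090}\right) - 10052}{U{\left(105 \right)} + 347514} = \frac{\left(\frac{141822}{113538} - \frac{184642}{-49090}\right) - 10052}{2 \cdot 105 + 347514} = \frac{\left(141822 \cdot \frac{1}{113538} - - \frac{92321}{24545}\right) - 10052}{210 + 347514} = \frac{\left(\frac{23637}{18923} + \frac{92321}{24545}\right) - 10052}{347724} = \left(\frac{2327160448}{464465035} - 10052\right) \frac{1}{347724} = \left(- \frac{4666475371372}{464465035}\right) \frac{1}{347724} = - \frac{1166618842843}{40376409957585}$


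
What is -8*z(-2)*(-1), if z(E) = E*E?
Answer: 32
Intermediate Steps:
z(E) = E**2
-8*z(-2)*(-1) = -8*(-2)**2*(-1) = -8*4*(-1) = -32*(-1) = 32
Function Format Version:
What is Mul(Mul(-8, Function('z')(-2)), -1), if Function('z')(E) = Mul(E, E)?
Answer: 32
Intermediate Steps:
Function('z')(E) = Pow(E, 2)
Mul(Mul(-8, Function('z')(-2)), -1) = Mul(Mul(-8, Pow(-2, 2)), -1) = Mul(Mul(-8, 4), -1) = Mul(-32, -1) = 32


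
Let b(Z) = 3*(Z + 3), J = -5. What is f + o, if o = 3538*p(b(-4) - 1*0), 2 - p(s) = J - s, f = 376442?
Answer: 390594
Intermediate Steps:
b(Z) = 9 + 3*Z (b(Z) = 3*(3 + Z) = 9 + 3*Z)
p(s) = 7 + s (p(s) = 2 - (-5 - s) = 2 + (5 + s) = 7 + s)
o = 14152 (o = 3538*(7 + ((9 + 3*(-4)) - 1*0)) = 3538*(7 + ((9 - 12) + 0)) = 3538*(7 + (-3 + 0)) = 3538*(7 - 3) = 3538*4 = 14152)
f + o = 376442 + 14152 = 390594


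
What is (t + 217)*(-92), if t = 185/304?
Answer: -1521519/76 ≈ -20020.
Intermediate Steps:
t = 185/304 (t = 185*(1/304) = 185/304 ≈ 0.60855)
(t + 217)*(-92) = (185/304 + 217)*(-92) = (66153/304)*(-92) = -1521519/76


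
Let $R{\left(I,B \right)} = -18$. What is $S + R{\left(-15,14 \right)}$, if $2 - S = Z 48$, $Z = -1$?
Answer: $32$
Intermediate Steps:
$S = 50$ ($S = 2 - \left(-1\right) 48 = 2 - -48 = 2 + 48 = 50$)
$S + R{\left(-15,14 \right)} = 50 - 18 = 32$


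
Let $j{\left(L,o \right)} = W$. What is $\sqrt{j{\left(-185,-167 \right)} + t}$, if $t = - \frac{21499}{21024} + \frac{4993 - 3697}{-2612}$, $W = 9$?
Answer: $\frac{5 \sqrt{391676819386}}{1144056} \approx 2.7352$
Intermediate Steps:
$j{\left(L,o \right)} = 9$
$t = - \frac{20850623}{13728672}$ ($t = \left(-21499\right) \frac{1}{21024} + \left(4993 - 3697\right) \left(- \frac{1}{2612}\right) = - \frac{21499}{21024} + 1296 \left(- \frac{1}{2612}\right) = - \frac{21499}{21024} - \frac{324}{653} = - \frac{20850623}{13728672} \approx -1.5188$)
$\sqrt{j{\left(-185,-167 \right)} + t} = \sqrt{9 - \frac{20850623}{13728672}} = \sqrt{\frac{102707425}{13728672}} = \frac{5 \sqrt{391676819386}}{1144056}$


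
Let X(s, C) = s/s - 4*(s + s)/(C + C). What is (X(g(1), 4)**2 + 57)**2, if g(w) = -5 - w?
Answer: 11236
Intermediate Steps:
X(s, C) = 1 - 4*s/C
(X(g(1), 4)**2 + 57)**2 = (((4 - 4*(-5 - 1*1))/4)**2 + 57)**2 = (((4 - 4*(-5 - 1))/4)**2 + 57)**2 = (((4 - 4*(-6))/4)**2 + 57)**2 = (((4 + 24)/4)**2 + 57)**2 = (((1/4)*28)**2 + 57)**2 = (7**2 + 57)**2 = (49 + 57)**2 = 106**2 = 11236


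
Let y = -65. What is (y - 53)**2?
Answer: 13924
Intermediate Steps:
(y - 53)**2 = (-65 - 53)**2 = (-118)**2 = 13924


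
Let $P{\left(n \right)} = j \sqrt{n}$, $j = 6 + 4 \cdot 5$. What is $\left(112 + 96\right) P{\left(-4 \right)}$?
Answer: $10816 i \approx 10816.0 i$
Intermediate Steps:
$j = 26$ ($j = 6 + 20 = 26$)
$P{\left(n \right)} = 26 \sqrt{n}$
$\left(112 + 96\right) P{\left(-4 \right)} = \left(112 + 96\right) 26 \sqrt{-4} = 208 \cdot 26 \cdot 2 i = 208 \cdot 52 i = 10816 i$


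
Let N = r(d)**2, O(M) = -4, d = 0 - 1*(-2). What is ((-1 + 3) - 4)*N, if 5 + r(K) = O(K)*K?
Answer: -338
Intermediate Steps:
d = 2 (d = 0 + 2 = 2)
r(K) = -5 - 4*K
N = 169 (N = (-5 - 4*2)**2 = (-5 - 8)**2 = (-13)**2 = 169)
((-1 + 3) - 4)*N = ((-1 + 3) - 4)*169 = (2 - 4)*169 = -2*169 = -338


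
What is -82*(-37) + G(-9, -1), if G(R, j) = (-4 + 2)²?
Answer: 3038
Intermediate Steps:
G(R, j) = 4 (G(R, j) = (-2)² = 4)
-82*(-37) + G(-9, -1) = -82*(-37) + 4 = 3034 + 4 = 3038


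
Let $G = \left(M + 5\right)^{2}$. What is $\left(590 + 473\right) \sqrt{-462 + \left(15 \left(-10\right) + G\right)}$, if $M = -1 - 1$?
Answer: $3189 i \sqrt{67} \approx 26103.0 i$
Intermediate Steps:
$M = -2$ ($M = -1 - 1 = -2$)
$G = 9$ ($G = \left(-2 + 5\right)^{2} = 3^{2} = 9$)
$\left(590 + 473\right) \sqrt{-462 + \left(15 \left(-10\right) + G\right)} = \left(590 + 473\right) \sqrt{-462 + \left(15 \left(-10\right) + 9\right)} = 1063 \sqrt{-462 + \left(-150 + 9\right)} = 1063 \sqrt{-462 - 141} = 1063 \sqrt{-603} = 1063 \cdot 3 i \sqrt{67} = 3189 i \sqrt{67}$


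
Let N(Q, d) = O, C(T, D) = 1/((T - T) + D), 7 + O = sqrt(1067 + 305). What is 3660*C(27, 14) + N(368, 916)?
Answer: 1781/7 + 14*sqrt(7) ≈ 291.47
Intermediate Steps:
O = -7 + 14*sqrt(7) (O = -7 + sqrt(1067 + 305) = -7 + sqrt(1372) = -7 + 14*sqrt(7) ≈ 30.041)
C(T, D) = 1/D (C(T, D) = 1/(0 + D) = 1/D)
N(Q, d) = -7 + 14*sqrt(7)
3660*C(27, 14) + N(368, 916) = 3660/14 + (-7 + 14*sqrt(7)) = 3660*(1/14) + (-7 + 14*sqrt(7)) = 1830/7 + (-7 + 14*sqrt(7)) = 1781/7 + 14*sqrt(7)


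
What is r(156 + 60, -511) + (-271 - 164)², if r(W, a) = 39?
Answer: 189264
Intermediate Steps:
r(156 + 60, -511) + (-271 - 164)² = 39 + (-271 - 164)² = 39 + (-435)² = 39 + 189225 = 189264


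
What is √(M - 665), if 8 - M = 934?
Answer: I*√1591 ≈ 39.887*I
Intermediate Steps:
M = -926 (M = 8 - 1*934 = 8 - 934 = -926)
√(M - 665) = √(-926 - 665) = √(-1591) = I*√1591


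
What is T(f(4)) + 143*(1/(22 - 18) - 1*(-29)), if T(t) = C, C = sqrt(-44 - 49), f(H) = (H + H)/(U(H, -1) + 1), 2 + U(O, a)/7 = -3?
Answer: 16731/4 + I*sqrt(93) ≈ 4182.8 + 9.6436*I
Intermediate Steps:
U(O, a) = -35 (U(O, a) = -14 + 7*(-3) = -14 - 21 = -35)
f(H) = -H/17 (f(H) = (H + H)/(-35 + 1) = (2*H)/(-34) = (2*H)*(-1/34) = -H/17)
C = I*sqrt(93) (C = sqrt(-93) = I*sqrt(93) ≈ 9.6436*I)
T(t) = I*sqrt(93)
T(f(4)) + 143*(1/(22 - 18) - 1*(-29)) = I*sqrt(93) + 143*(1/(22 - 18) - 1*(-29)) = I*sqrt(93) + 143*(1/4 + 29) = I*sqrt(93) + 143*(117/4) = I*sqrt(93) + 16731/4 = 16731/4 + I*sqrt(93)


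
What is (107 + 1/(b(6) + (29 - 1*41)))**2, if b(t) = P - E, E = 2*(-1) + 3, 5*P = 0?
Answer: 1932100/169 ≈ 11433.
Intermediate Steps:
P = 0 (P = (1/5)*0 = 0)
E = 1 (E = -2 + 3 = 1)
b(t) = -1 (b(t) = 0 - 1*1 = 0 - 1 = -1)
(107 + 1/(b(6) + (29 - 1*41)))**2 = (107 + 1/(-1 + (29 - 1*41)))**2 = (107 + 1/(-1 + (29 - 41)))**2 = (107 + 1/(-1 - 12))**2 = (107 + 1/(-13))**2 = (107 - 1/13)**2 = (1390/13)**2 = 1932100/169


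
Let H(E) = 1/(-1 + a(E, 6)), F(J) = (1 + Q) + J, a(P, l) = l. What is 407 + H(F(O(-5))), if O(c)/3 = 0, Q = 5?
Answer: 2036/5 ≈ 407.20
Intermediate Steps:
O(c) = 0 (O(c) = 3*0 = 0)
F(J) = 6 + J (F(J) = (1 + 5) + J = 6 + J)
H(E) = ⅕ (H(E) = 1/(-1 + 6) = 1/5 = ⅕)
407 + H(F(O(-5))) = 407 + ⅕ = 2036/5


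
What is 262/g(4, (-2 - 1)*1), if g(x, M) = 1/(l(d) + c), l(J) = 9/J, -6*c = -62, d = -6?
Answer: 6943/3 ≈ 2314.3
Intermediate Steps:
c = 31/3 (c = -1/6*(-62) = 31/3 ≈ 10.333)
g(x, M) = 6/53 (g(x, M) = 1/(9/(-6) + 31/3) = 1/(9*(-1/6) + 31/3) = 1/(-3/2 + 31/3) = 1/(53/6) = 6/53)
262/g(4, (-2 - 1)*1) = 262/(6/53) = 262*(53/6) = 6943/3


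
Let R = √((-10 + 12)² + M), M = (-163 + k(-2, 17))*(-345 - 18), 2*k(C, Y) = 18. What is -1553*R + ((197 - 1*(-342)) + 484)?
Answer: 1023 - 1553*√55906 ≈ -3.6618e+5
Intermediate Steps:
k(C, Y) = 9 (k(C, Y) = (½)*18 = 9)
M = 55902 (M = (-163 + 9)*(-345 - 18) = -154*(-363) = 55902)
R = √55906 (R = √((-10 + 12)² + 55902) = √(2² + 55902) = √(4 + 55902) = √55906 ≈ 236.44)
-1553*R + ((197 - 1*(-342)) + 484) = -1553*√55906 + ((197 - 1*(-342)) + 484) = -1553*√55906 + ((197 + 342) + 484) = -1553*√55906 + (539 + 484) = -1553*√55906 + 1023 = 1023 - 1553*√55906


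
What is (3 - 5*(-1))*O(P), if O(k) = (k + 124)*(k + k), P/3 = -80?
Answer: 445440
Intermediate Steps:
P = -240 (P = 3*(-80) = -240)
O(k) = 2*k*(124 + k) (O(k) = (124 + k)*(2*k) = 2*k*(124 + k))
(3 - 5*(-1))*O(P) = (3 - 5*(-1))*(2*(-240)*(124 - 240)) = (3 + 5)*(2*(-240)*(-116)) = 8*55680 = 445440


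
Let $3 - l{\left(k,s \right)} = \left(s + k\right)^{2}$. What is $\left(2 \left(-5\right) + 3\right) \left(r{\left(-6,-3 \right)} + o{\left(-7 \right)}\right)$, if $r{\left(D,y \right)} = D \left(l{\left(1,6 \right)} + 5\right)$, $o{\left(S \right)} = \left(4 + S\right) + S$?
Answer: $-1652$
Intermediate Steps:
$l{\left(k,s \right)} = 3 - \left(k + s\right)^{2}$ ($l{\left(k,s \right)} = 3 - \left(s + k\right)^{2} = 3 - \left(k + s\right)^{2}$)
$o{\left(S \right)} = 4 + 2 S$
$r{\left(D,y \right)} = - 41 D$ ($r{\left(D,y \right)} = D \left(\left(3 - \left(1 + 6\right)^{2}\right) + 5\right) = D \left(\left(3 - 7^{2}\right) + 5\right) = D \left(\left(3 - 49\right) + 5\right) = D \left(-46 + 5\right) = D \left(-41\right) = - 41 D$)
$\left(2 \left(-5\right) + 3\right) \left(r{\left(-6,-3 \right)} + o{\left(-7 \right)}\right) = \left(2 \left(-5\right) + 3\right) \left(\left(-41\right) \left(-6\right) + \left(4 + 2 \left(-7\right)\right)\right) = \left(-10 + 3\right) \left(246 + \left(4 - 14\right)\right) = - 7 \left(246 - 10\right) = \left(-7\right) 236 = -1652$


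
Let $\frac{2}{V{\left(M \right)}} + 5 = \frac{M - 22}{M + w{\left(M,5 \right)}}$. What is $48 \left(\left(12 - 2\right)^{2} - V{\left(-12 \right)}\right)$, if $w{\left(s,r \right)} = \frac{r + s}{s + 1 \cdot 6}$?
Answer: $\frac{587040}{121} \approx 4851.6$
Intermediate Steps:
$w{\left(s,r \right)} = \frac{r + s}{6 + s}$ ($w{\left(s,r \right)} = \frac{r + s}{s + 6} = \frac{r + s}{6 + s}$)
$V{\left(M \right)} = \frac{2}{-5 + \frac{-22 + M}{M + \frac{5 + M}{6 + M}}}$ ($V{\left(M \right)} = \frac{2}{-5 + \frac{M - 22}{M + \frac{5 + M}{6 + M}}} = \frac{2}{-5 + \frac{-22 + M}{M + \frac{5 + M}{6 + M}}}$)
$48 \left(\left(12 - 2\right)^{2} - V{\left(-12 \right)}\right) = 48 \left(\left(12 - 2\right)^{2} - \frac{2 \left(-5 - \left(-12\right)^{2} - -84\right)}{157 + 4 \left(-12\right)^{2} + 51 \left(-12\right)}\right) = 48 \left(10^{2} - \frac{2 \left(-5 - 144 + 84\right)}{157 + 4 \cdot 144 - 612}\right) = 48 \left(100 - \frac{2 \left(-5 - 144 + 84\right)}{157 + 576 - 612}\right) = 48 \left(100 - 2 \cdot \frac{1}{121} \left(-65\right)\right) = 48 \left(100 - - \frac{130}{121}\right) = 48 \left(100 + \frac{130}{121}\right) = 48 \cdot \frac{12230}{121} = \frac{587040}{121}$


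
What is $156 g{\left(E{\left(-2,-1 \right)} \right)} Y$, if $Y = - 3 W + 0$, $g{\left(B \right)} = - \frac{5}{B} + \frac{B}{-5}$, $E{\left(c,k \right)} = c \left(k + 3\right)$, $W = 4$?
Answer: $- \frac{19188}{5} \approx -3837.6$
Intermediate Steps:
$E{\left(c,k \right)} = c \left(3 + k\right)$
$g{\left(B \right)} = - \frac{5}{B} - \frac{B}{5}$ ($g{\left(B \right)} = - \frac{5}{B} + B \left(- \frac{1}{5}\right) = - \frac{5}{B} - \frac{B}{5}$)
$Y = -12$ ($Y = \left(-3\right) 4 + 0 = -12 + 0 = -12$)
$156 g{\left(E{\left(-2,-1 \right)} \right)} Y = 156 \left(- \frac{5}{\left(-2\right) \left(3 - 1\right)} - \frac{\left(-2\right) \left(3 - 1\right)}{5}\right) \left(-12\right) = 156 \left(- \frac{5}{\left(-2\right) 2} - \frac{\left(-2\right) 2}{5}\right) \left(-12\right) = 156 \left(- \frac{5}{-4} - - \frac{4}{5}\right) \left(-12\right) = 156 \left(\left(-5\right) \left(- \frac{1}{4}\right) + \frac{4}{5}\right) \left(-12\right) = 156 \left(\frac{5}{4} + \frac{4}{5}\right) \left(-12\right) = 156 \cdot \frac{41}{20} \left(-12\right) = \frac{1599}{5} \left(-12\right) = - \frac{19188}{5}$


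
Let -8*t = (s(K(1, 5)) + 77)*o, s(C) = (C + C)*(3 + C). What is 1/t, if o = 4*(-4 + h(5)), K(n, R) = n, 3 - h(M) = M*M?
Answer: 1/1105 ≈ 0.00090498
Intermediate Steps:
h(M) = 3 - M² (h(M) = 3 - M*M = 3 - M²)
s(C) = 2*C*(3 + C) (s(C) = (2*C)*(3 + C) = 2*C*(3 + C))
o = -104 (o = 4*(-4 + (3 - 1*5²)) = 4*(-4 + (3 - 1*25)) = 4*(-4 + (3 - 25)) = 4*(-4 - 22) = 4*(-26) = -104)
t = 1105 (t = -(2*1*(3 + 1) + 77)*(-104)/8 = -(2*1*4 + 77)*(-104)/8 = -(8 + 77)*(-104)/8 = -85*(-104)/8 = -⅛*(-8840) = 1105)
1/t = 1/1105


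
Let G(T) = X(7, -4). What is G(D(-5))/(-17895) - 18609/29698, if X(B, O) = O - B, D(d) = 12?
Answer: -332681377/531445710 ≈ -0.62599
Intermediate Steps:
G(T) = -11 (G(T) = -4 - 1*7 = -4 - 7 = -11)
G(D(-5))/(-17895) - 18609/29698 = -11/(-17895) - 18609/29698 = -11*(-1/17895) - 18609*1/29698 = 11/17895 - 18609/29698 = -332681377/531445710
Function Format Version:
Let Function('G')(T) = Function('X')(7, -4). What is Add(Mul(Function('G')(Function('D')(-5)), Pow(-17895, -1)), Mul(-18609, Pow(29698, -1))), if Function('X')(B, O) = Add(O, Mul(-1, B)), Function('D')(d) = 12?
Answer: Rational(-332681377, 531445710) ≈ -0.62599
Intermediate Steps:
Function('G')(T) = -11 (Function('G')(T) = Add(-4, Mul(-1, 7)) = Add(-4, -7) = -11)
Add(Mul(Function('G')(Function('D')(-5)), Pow(-17895, -1)), Mul(-18609, Pow(29698, -1))) = Add(Mul(-11, Pow(-17895, -1)), Mul(-18609, Pow(29698, -1))) = Add(Mul(-11, Rational(-1, 17895)), Mul(-18609, Rational(1, 29698))) = Add(Rational(11, 17895), Rational(-18609, 29698)) = Rational(-332681377, 531445710)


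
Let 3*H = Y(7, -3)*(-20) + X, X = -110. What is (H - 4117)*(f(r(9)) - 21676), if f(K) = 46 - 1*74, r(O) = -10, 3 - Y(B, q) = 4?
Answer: 90006488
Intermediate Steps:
Y(B, q) = -1 (Y(B, q) = 3 - 1*4 = 3 - 4 = -1)
f(K) = -28 (f(K) = 46 - 74 = -28)
H = -30 (H = (-1*(-20) - 110)/3 = (20 - 110)/3 = (1/3)*(-90) = -30)
(H - 4117)*(f(r(9)) - 21676) = (-30 - 4117)*(-28 - 21676) = -4147*(-21704) = 90006488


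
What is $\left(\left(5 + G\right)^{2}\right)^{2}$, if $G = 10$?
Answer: $50625$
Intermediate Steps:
$\left(\left(5 + G\right)^{2}\right)^{2} = \left(\left(5 + 10\right)^{2}\right)^{2} = \left(15^{2}\right)^{2} = 225^{2} = 50625$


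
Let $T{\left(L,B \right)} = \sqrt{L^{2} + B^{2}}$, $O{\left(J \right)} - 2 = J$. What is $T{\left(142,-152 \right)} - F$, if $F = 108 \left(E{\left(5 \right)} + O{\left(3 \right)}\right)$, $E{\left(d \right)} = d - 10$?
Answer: $2 \sqrt{10817} \approx 208.01$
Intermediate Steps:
$O{\left(J \right)} = 2 + J$
$E{\left(d \right)} = -10 + d$
$T{\left(L,B \right)} = \sqrt{B^{2} + L^{2}}$
$F = 0$ ($F = 108 \left(\left(-10 + 5\right) + \left(2 + 3\right)\right) = 108 \left(-5 + 5\right) = 108 \cdot 0 = 0$)
$T{\left(142,-152 \right)} - F = \sqrt{\left(-152\right)^{2} + 142^{2}} - 0 = \sqrt{23104 + 20164} + 0 = \sqrt{43268} + 0 = 2 \sqrt{10817} + 0 = 2 \sqrt{10817}$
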